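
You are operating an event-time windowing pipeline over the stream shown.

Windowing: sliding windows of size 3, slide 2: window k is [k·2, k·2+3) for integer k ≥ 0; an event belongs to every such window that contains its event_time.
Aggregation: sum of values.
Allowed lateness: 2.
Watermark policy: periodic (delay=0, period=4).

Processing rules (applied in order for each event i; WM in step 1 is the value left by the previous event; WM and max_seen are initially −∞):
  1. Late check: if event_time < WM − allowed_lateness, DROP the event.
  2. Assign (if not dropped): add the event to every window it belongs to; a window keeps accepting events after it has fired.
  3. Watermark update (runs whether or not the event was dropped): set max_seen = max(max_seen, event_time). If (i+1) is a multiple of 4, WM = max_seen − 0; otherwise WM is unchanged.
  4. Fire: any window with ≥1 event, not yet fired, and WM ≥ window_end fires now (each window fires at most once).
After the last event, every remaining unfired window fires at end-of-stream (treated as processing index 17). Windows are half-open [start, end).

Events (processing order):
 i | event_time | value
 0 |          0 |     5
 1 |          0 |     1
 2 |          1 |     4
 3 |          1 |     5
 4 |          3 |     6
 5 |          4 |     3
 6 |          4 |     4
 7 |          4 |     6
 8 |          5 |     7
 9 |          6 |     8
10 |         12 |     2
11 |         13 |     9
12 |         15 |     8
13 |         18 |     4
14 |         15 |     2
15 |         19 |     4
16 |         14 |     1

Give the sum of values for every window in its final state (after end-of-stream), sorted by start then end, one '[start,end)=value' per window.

i=0 t=0 v=5: → [0,3); WM=−∞
i=1 t=0 v=1: → [0,3); WM=−∞
i=2 t=1 v=4: → [0,3); WM=−∞
i=3 t=1 v=5: → [0,3); WM=1
i=4 t=3 v=6: → [2,5); WM=1
i=5 t=4 v=3: → [4,7),[2,5); WM=1
i=6 t=4 v=4: → [4,7),[2,5); WM=1
i=7 t=4 v=6: → [4,7),[2,5); WM=4; [0,3) fires=15
i=8 t=5 v=7: → [4,7); WM=4
i=9 t=6 v=8: → [6,9),[4,7); WM=4
i=10 t=12 v=2: → [12,15),[10,13); WM=4
i=11 t=13 v=9: → [12,15); WM=13; [2,5) fires=19 [4,7) fires=28 [6,9) fires=8 [10,13) fires=2
i=12 t=15 v=8: → [14,17); WM=13
i=13 t=18 v=4: → [18,21),[16,19); WM=13
i=14 t=15 v=2: → [14,17); WM=13
i=15 t=19 v=4: → [18,21); WM=19; [12,15) fires=11 [14,17) fires=10 [16,19) fires=4
i=16 t=14 v=1: DROP (t<19-2); WM=19

[0,3)=15 [2,5)=19 [4,7)=28 [6,9)=8 [10,13)=2 [12,15)=11 [14,17)=10 [16,19)=4 [18,21)=8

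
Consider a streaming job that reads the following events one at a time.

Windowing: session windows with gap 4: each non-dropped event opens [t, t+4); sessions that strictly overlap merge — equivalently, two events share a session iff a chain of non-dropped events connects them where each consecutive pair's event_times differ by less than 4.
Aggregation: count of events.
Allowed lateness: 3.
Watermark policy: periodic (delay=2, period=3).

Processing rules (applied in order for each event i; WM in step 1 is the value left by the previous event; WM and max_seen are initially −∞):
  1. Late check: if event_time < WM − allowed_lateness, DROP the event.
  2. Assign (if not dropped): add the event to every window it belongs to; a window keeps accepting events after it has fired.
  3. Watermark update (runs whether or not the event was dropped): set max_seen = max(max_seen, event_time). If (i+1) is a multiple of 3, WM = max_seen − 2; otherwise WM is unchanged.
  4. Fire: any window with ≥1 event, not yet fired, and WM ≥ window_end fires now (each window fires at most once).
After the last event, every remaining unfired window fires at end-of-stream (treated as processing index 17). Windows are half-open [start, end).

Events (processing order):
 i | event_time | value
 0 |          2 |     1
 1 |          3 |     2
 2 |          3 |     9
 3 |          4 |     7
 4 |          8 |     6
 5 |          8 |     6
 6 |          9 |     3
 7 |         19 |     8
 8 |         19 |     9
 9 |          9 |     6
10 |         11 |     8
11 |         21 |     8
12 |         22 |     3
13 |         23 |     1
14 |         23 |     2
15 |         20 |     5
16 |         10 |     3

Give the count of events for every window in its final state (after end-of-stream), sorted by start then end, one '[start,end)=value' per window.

[2,8)=4 [8,13)=3 [19,27)=7

i=0 t=2 v=1: → [2,6); WM=−∞
i=1 t=3 v=2: → [2,7); WM=−∞
i=2 t=3 v=9: → [2,7); WM=1
i=3 t=4 v=7: → [2,8); WM=1
i=4 t=8 v=6: → [8,12); WM=1
i=5 t=8 v=6: → [8,12); WM=6
i=6 t=9 v=3: → [8,13); WM=6
i=7 t=19 v=8: → [19,23); WM=6
i=8 t=19 v=9: → [19,23); WM=17
i=9 t=9 v=6: DROP (t<17-3); WM=17
i=10 t=11 v=8: DROP (t<17-3); WM=17
i=11 t=21 v=8: → [19,25); WM=19
i=12 t=22 v=3: → [19,26); WM=19
i=13 t=23 v=1: → [19,27); WM=19
i=14 t=23 v=2: → [19,27); WM=21
i=15 t=20 v=5: → [19,27); WM=21
i=16 t=10 v=3: DROP (t<21-3); WM=21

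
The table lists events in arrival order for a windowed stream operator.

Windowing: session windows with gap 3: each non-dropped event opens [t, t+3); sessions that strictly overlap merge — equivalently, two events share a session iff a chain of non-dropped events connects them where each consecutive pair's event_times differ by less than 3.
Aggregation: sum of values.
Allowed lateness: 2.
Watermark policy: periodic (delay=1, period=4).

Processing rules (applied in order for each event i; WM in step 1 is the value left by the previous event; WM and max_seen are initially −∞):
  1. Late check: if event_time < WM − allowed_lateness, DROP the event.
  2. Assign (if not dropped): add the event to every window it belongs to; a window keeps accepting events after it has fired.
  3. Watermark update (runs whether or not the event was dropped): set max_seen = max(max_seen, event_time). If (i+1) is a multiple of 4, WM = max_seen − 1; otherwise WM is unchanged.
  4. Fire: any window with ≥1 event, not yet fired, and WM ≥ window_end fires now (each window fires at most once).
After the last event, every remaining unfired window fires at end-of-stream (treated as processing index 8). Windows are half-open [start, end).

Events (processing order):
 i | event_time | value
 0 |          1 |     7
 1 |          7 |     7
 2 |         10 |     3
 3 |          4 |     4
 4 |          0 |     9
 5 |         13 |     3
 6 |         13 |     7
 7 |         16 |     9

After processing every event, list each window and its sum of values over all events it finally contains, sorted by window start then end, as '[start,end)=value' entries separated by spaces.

i=0 t=1 v=7: → [1,4); WM=−∞
i=1 t=7 v=7: → [7,10); WM=−∞
i=2 t=10 v=3: → [10,13); WM=−∞
i=3 t=4 v=4: → [4,7); WM=9
i=4 t=0 v=9: DROP (t<9-2); WM=9
i=5 t=13 v=3: → [13,16); WM=9
i=6 t=13 v=7: → [13,16); WM=9
i=7 t=16 v=9: → [16,19); WM=15

[1,4)=7 [4,7)=4 [7,10)=7 [10,13)=3 [13,16)=10 [16,19)=9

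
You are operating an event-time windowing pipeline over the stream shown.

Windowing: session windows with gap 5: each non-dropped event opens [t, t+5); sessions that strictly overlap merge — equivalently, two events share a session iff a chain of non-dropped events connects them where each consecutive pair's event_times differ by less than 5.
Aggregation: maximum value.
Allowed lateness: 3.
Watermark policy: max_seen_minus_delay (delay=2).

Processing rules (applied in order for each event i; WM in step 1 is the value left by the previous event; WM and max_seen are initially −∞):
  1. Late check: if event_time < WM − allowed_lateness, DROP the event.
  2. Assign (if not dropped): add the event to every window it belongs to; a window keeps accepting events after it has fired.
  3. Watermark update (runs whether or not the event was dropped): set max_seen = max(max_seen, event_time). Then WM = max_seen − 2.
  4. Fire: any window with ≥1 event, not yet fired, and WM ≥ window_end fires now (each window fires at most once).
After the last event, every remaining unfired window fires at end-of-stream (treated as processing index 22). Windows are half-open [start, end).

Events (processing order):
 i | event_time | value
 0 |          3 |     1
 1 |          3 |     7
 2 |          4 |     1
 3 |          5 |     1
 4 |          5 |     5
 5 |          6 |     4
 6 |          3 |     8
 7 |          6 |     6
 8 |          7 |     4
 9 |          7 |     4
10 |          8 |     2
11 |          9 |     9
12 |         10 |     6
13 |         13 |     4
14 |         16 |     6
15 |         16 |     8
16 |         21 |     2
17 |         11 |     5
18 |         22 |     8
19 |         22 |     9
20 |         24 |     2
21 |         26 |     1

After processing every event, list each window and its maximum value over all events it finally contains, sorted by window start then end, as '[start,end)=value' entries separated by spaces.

[3,21)=9 [21,31)=9

i=0 t=3 v=1: → [3,8); WM=1
i=1 t=3 v=7: → [3,8); WM=1
i=2 t=4 v=1: → [3,9); WM=2
i=3 t=5 v=1: → [3,10); WM=3
i=4 t=5 v=5: → [3,10); WM=3
i=5 t=6 v=4: → [3,11); WM=4
i=6 t=3 v=8: → [3,11); WM=4
i=7 t=6 v=6: → [3,11); WM=4
i=8 t=7 v=4: → [3,12); WM=5
i=9 t=7 v=4: → [3,12); WM=5
i=10 t=8 v=2: → [3,13); WM=6
i=11 t=9 v=9: → [3,14); WM=7
i=12 t=10 v=6: → [3,15); WM=8
i=13 t=13 v=4: → [3,18); WM=11
i=14 t=16 v=6: → [3,21); WM=14
i=15 t=16 v=8: → [3,21); WM=14
i=16 t=21 v=2: → [21,26); WM=19
i=17 t=11 v=5: DROP (t<19-3); WM=19
i=18 t=22 v=8: → [21,27); WM=20
i=19 t=22 v=9: → [21,27); WM=20
i=20 t=24 v=2: → [21,29); WM=22
i=21 t=26 v=1: → [21,31); WM=24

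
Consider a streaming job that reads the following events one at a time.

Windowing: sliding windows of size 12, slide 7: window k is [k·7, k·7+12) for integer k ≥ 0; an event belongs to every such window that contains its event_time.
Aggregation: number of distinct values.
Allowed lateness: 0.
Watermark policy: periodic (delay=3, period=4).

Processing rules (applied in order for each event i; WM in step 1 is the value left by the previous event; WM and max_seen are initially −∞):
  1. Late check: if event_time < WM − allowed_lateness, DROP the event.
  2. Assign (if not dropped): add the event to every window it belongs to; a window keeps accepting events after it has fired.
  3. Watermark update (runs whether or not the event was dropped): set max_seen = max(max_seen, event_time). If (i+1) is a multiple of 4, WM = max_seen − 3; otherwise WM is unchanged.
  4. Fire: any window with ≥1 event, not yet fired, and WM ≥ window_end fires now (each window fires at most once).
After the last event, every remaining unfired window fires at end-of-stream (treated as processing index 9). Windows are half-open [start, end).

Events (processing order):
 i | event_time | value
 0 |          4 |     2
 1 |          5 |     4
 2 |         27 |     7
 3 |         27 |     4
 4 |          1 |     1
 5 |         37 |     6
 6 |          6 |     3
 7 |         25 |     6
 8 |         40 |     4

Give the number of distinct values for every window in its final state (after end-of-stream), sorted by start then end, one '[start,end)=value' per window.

i=0 t=4 v=2: → [0,12); WM=−∞
i=1 t=5 v=4: → [0,12); WM=−∞
i=2 t=27 v=7: → [21,33); WM=−∞
i=3 t=27 v=4: → [21,33); WM=24; [0,12) fires=2
i=4 t=1 v=1: DROP (t<24-0); WM=24
i=5 t=37 v=6: → [35,47),[28,40); WM=24
i=6 t=6 v=3: DROP (t<24-0); WM=24
i=7 t=25 v=6: → [21,33),[14,26); WM=34; [14,26) fires=1 [21,33) fires=3
i=8 t=40 v=4: → [35,47); WM=34

[0,12)=2 [14,26)=1 [21,33)=3 [28,40)=1 [35,47)=2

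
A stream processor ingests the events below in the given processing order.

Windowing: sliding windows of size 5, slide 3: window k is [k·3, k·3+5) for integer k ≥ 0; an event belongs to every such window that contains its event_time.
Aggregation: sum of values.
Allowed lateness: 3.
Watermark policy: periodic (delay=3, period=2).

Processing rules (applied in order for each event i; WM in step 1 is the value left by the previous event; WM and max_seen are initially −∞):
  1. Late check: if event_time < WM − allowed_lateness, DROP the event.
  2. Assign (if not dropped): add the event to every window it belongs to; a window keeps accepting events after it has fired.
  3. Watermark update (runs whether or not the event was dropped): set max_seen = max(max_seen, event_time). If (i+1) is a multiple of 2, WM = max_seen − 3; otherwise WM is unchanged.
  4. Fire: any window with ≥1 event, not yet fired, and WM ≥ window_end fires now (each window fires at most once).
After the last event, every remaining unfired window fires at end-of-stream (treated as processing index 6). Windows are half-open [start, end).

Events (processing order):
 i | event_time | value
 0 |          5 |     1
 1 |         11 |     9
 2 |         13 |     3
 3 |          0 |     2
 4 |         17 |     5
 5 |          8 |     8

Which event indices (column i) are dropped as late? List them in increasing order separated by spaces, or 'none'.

3

i=0 t=5 v=1: → [3,8); WM=−∞
i=1 t=11 v=9: → [9,14); WM=8; [3,8) fires=1
i=2 t=13 v=3: → [12,17),[9,14); WM=8
i=3 t=0 v=2: DROP (t<8-3); WM=10
i=4 t=17 v=5: → [15,20); WM=10
i=5 t=8 v=8: → [6,11); WM=14; [6,11) fires=8 [9,14) fires=12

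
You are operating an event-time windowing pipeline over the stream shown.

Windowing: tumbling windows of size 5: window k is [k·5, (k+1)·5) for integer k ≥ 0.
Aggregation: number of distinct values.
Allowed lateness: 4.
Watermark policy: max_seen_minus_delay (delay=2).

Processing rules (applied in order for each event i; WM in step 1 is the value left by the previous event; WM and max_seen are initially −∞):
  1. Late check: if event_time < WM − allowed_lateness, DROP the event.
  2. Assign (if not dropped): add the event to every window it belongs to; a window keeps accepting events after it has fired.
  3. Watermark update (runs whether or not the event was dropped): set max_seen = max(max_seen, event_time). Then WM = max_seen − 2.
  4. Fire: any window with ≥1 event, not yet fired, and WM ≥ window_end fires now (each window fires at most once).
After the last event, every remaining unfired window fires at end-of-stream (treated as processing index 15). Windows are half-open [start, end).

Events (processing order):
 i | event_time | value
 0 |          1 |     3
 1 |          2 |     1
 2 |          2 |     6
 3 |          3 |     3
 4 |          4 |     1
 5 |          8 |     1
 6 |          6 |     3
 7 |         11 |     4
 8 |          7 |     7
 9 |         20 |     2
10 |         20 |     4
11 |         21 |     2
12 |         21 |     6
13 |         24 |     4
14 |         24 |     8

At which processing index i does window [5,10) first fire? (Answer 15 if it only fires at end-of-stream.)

i=0 t=1 v=3: → [0,5); WM=-1
i=1 t=2 v=1: → [0,5); WM=0
i=2 t=2 v=6: → [0,5); WM=0
i=3 t=3 v=3: → [0,5); WM=1
i=4 t=4 v=1: → [0,5); WM=2
i=5 t=8 v=1: → [5,10); WM=6; [0,5) fires=3
i=6 t=6 v=3: → [5,10); WM=6
i=7 t=11 v=4: → [10,15); WM=9
i=8 t=7 v=7: → [5,10); WM=9
i=9 t=20 v=2: → [20,25); WM=18; [5,10) fires=3 [10,15) fires=1
i=10 t=20 v=4: → [20,25); WM=18
i=11 t=21 v=2: → [20,25); WM=19
i=12 t=21 v=6: → [20,25); WM=19
i=13 t=24 v=4: → [20,25); WM=22
i=14 t=24 v=8: → [20,25); WM=22

9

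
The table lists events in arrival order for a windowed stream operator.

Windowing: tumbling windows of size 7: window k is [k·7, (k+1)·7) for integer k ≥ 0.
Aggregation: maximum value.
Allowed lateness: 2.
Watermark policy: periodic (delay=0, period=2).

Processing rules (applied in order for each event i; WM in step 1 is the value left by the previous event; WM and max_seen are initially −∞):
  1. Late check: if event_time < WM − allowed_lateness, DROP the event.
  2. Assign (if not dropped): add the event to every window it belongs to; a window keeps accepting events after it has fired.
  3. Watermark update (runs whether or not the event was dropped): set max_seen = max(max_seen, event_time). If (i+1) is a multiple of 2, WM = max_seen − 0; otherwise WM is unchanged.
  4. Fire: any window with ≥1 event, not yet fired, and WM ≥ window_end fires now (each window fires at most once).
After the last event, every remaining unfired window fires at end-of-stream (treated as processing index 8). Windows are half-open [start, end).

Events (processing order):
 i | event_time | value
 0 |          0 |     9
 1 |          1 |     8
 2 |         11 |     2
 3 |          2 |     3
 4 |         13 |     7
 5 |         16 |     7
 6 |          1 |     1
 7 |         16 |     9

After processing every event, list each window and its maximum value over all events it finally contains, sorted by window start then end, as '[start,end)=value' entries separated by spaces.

i=0 t=0 v=9: → [0,7); WM=−∞
i=1 t=1 v=8: → [0,7); WM=1
i=2 t=11 v=2: → [7,14); WM=1
i=3 t=2 v=3: → [0,7); WM=11; [0,7) fires=9
i=4 t=13 v=7: → [7,14); WM=11
i=5 t=16 v=7: → [14,21); WM=16; [7,14) fires=7
i=6 t=1 v=1: DROP (t<16-2); WM=16
i=7 t=16 v=9: → [14,21); WM=16

[0,7)=9 [7,14)=7 [14,21)=9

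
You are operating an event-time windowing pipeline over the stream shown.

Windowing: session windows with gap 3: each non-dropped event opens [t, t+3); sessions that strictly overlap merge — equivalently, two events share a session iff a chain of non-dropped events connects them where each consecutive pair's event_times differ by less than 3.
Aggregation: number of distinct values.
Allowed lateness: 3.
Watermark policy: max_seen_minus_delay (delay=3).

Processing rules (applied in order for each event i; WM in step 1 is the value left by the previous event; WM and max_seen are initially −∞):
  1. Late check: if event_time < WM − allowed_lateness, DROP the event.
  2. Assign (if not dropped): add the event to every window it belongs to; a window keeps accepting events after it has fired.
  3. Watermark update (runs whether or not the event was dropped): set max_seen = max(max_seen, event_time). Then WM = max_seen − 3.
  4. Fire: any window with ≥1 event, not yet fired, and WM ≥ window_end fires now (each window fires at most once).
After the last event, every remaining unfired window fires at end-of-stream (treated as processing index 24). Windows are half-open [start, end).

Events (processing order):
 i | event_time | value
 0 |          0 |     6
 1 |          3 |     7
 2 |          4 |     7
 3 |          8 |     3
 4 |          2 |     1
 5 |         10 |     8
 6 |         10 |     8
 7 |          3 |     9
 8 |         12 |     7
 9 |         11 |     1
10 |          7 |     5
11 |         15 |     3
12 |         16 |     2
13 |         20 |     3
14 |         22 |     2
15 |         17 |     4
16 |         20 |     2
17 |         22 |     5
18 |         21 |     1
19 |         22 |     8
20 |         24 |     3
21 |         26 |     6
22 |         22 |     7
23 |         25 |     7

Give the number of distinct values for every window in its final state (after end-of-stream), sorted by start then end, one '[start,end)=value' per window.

[0,7)=3 [7,15)=5 [15,20)=3 [20,29)=7

i=0 t=0 v=6: → [0,3); WM=-3
i=1 t=3 v=7: → [3,6); WM=0
i=2 t=4 v=7: → [3,7); WM=1
i=3 t=8 v=3: → [8,11); WM=5
i=4 t=2 v=1: → [0,7); WM=5
i=5 t=10 v=8: → [8,13); WM=7
i=6 t=10 v=8: → [8,13); WM=7
i=7 t=3 v=9: DROP (t<7-3); WM=7
i=8 t=12 v=7: → [8,15); WM=9
i=9 t=11 v=1: → [8,15); WM=9
i=10 t=7 v=5: → [7,15); WM=9
i=11 t=15 v=3: → [15,18); WM=12
i=12 t=16 v=2: → [15,19); WM=13
i=13 t=20 v=3: → [20,23); WM=17
i=14 t=22 v=2: → [20,25); WM=19
i=15 t=17 v=4: → [15,20); WM=19
i=16 t=20 v=2: → [20,25); WM=19
i=17 t=22 v=5: → [20,25); WM=19
i=18 t=21 v=1: → [20,25); WM=19
i=19 t=22 v=8: → [20,25); WM=19
i=20 t=24 v=3: → [20,27); WM=21
i=21 t=26 v=6: → [20,29); WM=23
i=22 t=22 v=7: → [20,29); WM=23
i=23 t=25 v=7: → [20,29); WM=23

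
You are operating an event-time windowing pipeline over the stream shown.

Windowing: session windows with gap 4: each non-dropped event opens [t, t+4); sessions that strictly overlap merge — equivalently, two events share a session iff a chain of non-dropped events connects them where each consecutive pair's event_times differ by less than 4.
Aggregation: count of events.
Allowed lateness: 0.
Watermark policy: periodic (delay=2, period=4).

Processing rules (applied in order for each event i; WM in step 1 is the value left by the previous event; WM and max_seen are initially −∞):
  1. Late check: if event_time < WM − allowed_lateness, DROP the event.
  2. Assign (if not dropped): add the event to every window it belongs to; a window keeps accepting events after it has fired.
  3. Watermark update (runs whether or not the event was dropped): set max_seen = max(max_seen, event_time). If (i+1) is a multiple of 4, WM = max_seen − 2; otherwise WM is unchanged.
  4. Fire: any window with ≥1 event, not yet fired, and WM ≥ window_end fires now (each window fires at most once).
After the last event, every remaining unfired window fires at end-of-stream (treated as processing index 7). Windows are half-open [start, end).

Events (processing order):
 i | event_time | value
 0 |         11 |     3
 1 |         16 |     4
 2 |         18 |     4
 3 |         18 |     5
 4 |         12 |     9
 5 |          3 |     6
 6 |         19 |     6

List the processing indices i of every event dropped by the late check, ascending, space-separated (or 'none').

i=0 t=11 v=3: → [11,15); WM=−∞
i=1 t=16 v=4: → [16,20); WM=−∞
i=2 t=18 v=4: → [16,22); WM=−∞
i=3 t=18 v=5: → [16,22); WM=16
i=4 t=12 v=9: DROP (t<16-0); WM=16
i=5 t=3 v=6: DROP (t<16-0); WM=16
i=6 t=19 v=6: → [16,23); WM=16

4 5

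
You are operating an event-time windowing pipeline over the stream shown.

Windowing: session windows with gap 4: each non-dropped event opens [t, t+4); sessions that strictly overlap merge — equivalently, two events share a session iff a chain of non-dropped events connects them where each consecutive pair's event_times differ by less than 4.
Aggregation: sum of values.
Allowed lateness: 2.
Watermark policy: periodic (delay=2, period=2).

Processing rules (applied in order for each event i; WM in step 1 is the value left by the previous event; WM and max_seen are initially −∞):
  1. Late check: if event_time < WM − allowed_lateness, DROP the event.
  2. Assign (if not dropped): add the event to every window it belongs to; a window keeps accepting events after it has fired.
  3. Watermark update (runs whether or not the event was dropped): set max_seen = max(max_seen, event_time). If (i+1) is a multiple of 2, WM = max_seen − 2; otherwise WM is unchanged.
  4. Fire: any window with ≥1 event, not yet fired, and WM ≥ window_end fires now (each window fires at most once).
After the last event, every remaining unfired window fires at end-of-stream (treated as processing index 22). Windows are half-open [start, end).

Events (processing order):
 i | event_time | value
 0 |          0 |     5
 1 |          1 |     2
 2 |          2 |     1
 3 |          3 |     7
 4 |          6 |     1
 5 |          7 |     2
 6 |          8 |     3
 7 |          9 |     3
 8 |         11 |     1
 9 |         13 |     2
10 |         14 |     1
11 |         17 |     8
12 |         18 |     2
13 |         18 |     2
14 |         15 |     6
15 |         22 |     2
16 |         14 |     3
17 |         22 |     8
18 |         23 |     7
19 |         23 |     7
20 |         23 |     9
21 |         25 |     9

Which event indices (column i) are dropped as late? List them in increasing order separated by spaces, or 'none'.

16

i=0 t=0 v=5: → [0,4); WM=−∞
i=1 t=1 v=2: → [0,5); WM=-1
i=2 t=2 v=1: → [0,6); WM=-1
i=3 t=3 v=7: → [0,7); WM=1
i=4 t=6 v=1: → [0,10); WM=1
i=5 t=7 v=2: → [0,11); WM=5
i=6 t=8 v=3: → [0,12); WM=5
i=7 t=9 v=3: → [0,13); WM=7
i=8 t=11 v=1: → [0,15); WM=7
i=9 t=13 v=2: → [0,17); WM=11
i=10 t=14 v=1: → [0,18); WM=11
i=11 t=17 v=8: → [0,21); WM=15
i=12 t=18 v=2: → [0,22); WM=15
i=13 t=18 v=2: → [0,22); WM=16
i=14 t=15 v=6: → [0,22); WM=16
i=15 t=22 v=2: → [22,26); WM=20
i=16 t=14 v=3: DROP (t<20-2); WM=20
i=17 t=22 v=8: → [22,26); WM=20
i=18 t=23 v=7: → [22,27); WM=20
i=19 t=23 v=7: → [22,27); WM=21
i=20 t=23 v=9: → [22,27); WM=21
i=21 t=25 v=9: → [22,29); WM=23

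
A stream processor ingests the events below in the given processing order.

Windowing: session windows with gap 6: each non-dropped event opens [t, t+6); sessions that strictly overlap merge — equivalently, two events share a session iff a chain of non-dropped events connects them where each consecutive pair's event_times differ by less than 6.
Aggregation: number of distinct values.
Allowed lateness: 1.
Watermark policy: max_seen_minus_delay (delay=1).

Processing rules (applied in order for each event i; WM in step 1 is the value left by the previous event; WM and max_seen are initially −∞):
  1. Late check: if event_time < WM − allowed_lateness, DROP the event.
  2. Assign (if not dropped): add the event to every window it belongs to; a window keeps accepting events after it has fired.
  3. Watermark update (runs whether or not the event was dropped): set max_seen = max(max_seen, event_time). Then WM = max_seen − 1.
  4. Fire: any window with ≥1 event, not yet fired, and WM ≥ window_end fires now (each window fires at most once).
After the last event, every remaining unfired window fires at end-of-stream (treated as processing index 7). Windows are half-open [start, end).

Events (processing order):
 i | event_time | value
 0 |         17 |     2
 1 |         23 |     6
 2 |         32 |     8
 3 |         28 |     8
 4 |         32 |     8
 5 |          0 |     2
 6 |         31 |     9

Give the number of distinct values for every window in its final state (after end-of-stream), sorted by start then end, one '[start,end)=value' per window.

i=0 t=17 v=2: → [17,23); WM=16
i=1 t=23 v=6: → [23,29); WM=22
i=2 t=32 v=8: → [32,38); WM=31
i=3 t=28 v=8: DROP (t<31-1); WM=31
i=4 t=32 v=8: → [32,38); WM=31
i=5 t=0 v=2: DROP (t<31-1); WM=31
i=6 t=31 v=9: → [31,38); WM=31

[17,23)=1 [23,29)=1 [31,38)=2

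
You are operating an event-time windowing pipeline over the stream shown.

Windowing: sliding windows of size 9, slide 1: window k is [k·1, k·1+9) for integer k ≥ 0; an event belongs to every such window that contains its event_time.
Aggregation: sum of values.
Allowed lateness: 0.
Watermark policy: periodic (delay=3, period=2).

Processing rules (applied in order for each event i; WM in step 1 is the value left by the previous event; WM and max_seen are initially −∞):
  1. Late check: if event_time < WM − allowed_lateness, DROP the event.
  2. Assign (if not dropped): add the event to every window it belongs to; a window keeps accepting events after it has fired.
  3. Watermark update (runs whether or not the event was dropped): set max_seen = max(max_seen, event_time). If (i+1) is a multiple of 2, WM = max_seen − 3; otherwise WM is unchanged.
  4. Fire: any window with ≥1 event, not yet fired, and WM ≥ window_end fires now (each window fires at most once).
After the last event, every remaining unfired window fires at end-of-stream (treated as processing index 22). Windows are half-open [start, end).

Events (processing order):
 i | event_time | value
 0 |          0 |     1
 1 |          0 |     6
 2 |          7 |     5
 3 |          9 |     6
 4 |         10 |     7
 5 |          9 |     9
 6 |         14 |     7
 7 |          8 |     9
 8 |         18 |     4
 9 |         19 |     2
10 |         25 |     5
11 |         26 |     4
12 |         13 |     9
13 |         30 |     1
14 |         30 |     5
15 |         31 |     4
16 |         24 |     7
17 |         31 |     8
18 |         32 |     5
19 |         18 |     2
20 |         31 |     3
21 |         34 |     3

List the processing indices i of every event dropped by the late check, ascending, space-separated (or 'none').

12 16 19

i=0 t=0 v=1: → [0,9); WM=−∞
i=1 t=0 v=6: → [0,9); WM=-3
i=2 t=7 v=5: → [7,16),[6,15),[5,14),[4,13),[3,12),[2,11),[1,10),[0,9); WM=-3
i=3 t=9 v=6: → [9,18),[8,17),[7,16),[6,15),[5,14),[4,13),[3,12),[2,11),[1,10); WM=6
i=4 t=10 v=7: → [10,19),[9,18),[8,17),[7,16),[6,15),[5,14),[4,13),[3,12),[2,11); WM=6
i=5 t=9 v=9: → [9,18),[8,17),[7,16),[6,15),[5,14),[4,13),[3,12),[2,11),[1,10); WM=7
i=6 t=14 v=7: → [14,23),[13,22),[12,21),[11,20),[10,19),[9,18),[8,17),[7,16),[6,15); WM=7
i=7 t=8 v=9: → [8,17),[7,16),[6,15),[5,14),[4,13),[3,12),[2,11),[1,10),[0,9); WM=11; [0,9) fires=21 [1,10) fires=29 [2,11) fires=36
i=8 t=18 v=4: → [18,27),[17,26),[16,25),[15,24),[14,23),[13,22),[12,21),[11,20),[10,19); WM=11
i=9 t=19 v=2: → [19,28),[18,27),[17,26),[16,25),[15,24),[14,23),[13,22),[12,21),[11,20); WM=16; [3,12) fires=36 [4,13) fires=36 [5,14) fires=36 [6,15) fires=43 [7,16) fires=43
i=10 t=25 v=5: → [25,34),[24,33),[23,32),[22,31),[21,30),[20,29),[19,28),[18,27),[17,26); WM=16
i=11 t=26 v=4: → [26,35),[25,34),[24,33),[23,32),[22,31),[21,30),[20,29),[19,28),[18,27); WM=23; [8,17) fires=38 [9,18) fires=29 [10,19) fires=18 [11,20) fires=13 [12,21) fires=13 [13,22) fires=13 [14,23) fires=13
i=12 t=13 v=9: DROP (t<23-0); WM=23
i=13 t=30 v=1: → [30,39),[29,38),[28,37),[27,36),[26,35),[25,34),[24,33),[23,32),[22,31); WM=27; [15,24) fires=6 [16,25) fires=6 [17,26) fires=11 [18,27) fires=15
i=14 t=30 v=5: → [30,39),[29,38),[28,37),[27,36),[26,35),[25,34),[24,33),[23,32),[22,31); WM=27
i=15 t=31 v=4: → [31,40),[30,39),[29,38),[28,37),[27,36),[26,35),[25,34),[24,33),[23,32); WM=28; [19,28) fires=11
i=16 t=24 v=7: DROP (t<28-0); WM=28
i=17 t=31 v=8: → [31,40),[30,39),[29,38),[28,37),[27,36),[26,35),[25,34),[24,33),[23,32); WM=28
i=18 t=32 v=5: → [32,41),[31,40),[30,39),[29,38),[28,37),[27,36),[26,35),[25,34),[24,33); WM=28
i=19 t=18 v=2: DROP (t<28-0); WM=29; [20,29) fires=9
i=20 t=31 v=3: → [31,40),[30,39),[29,38),[28,37),[27,36),[26,35),[25,34),[24,33),[23,32); WM=29
i=21 t=34 v=3: → [34,43),[33,42),[32,41),[31,40),[30,39),[29,38),[28,37),[27,36),[26,35); WM=31; [21,30) fires=9 [22,31) fires=15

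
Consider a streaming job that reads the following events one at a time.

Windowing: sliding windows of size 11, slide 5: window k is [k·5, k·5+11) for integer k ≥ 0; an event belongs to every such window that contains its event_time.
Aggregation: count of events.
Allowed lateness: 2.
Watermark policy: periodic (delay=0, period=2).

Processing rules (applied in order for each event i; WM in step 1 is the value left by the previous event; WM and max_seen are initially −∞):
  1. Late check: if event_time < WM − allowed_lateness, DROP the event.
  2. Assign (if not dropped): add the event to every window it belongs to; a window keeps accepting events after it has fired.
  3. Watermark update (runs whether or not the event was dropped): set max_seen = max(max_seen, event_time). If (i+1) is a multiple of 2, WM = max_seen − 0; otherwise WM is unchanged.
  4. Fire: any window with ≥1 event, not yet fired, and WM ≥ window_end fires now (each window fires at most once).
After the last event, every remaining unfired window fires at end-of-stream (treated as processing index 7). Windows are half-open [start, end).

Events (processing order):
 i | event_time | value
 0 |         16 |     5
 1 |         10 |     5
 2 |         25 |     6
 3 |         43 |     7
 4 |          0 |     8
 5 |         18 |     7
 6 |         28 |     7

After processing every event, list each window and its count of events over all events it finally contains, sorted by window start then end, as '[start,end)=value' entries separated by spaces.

[0,11)=1 [5,16)=1 [10,21)=2 [15,26)=2 [20,31)=1 [25,36)=1 [35,46)=1 [40,51)=1

i=0 t=16 v=5: → [15,26),[10,21); WM=−∞
i=1 t=10 v=5: → [10,21),[5,16),[0,11); WM=16; [0,11) fires=1 [5,16) fires=1
i=2 t=25 v=6: → [25,36),[20,31),[15,26); WM=16
i=3 t=43 v=7: → [40,51),[35,46); WM=43; [10,21) fires=2 [15,26) fires=2 [20,31) fires=1 [25,36) fires=1
i=4 t=0 v=8: DROP (t<43-2); WM=43
i=5 t=18 v=7: DROP (t<43-2); WM=43
i=6 t=28 v=7: DROP (t<43-2); WM=43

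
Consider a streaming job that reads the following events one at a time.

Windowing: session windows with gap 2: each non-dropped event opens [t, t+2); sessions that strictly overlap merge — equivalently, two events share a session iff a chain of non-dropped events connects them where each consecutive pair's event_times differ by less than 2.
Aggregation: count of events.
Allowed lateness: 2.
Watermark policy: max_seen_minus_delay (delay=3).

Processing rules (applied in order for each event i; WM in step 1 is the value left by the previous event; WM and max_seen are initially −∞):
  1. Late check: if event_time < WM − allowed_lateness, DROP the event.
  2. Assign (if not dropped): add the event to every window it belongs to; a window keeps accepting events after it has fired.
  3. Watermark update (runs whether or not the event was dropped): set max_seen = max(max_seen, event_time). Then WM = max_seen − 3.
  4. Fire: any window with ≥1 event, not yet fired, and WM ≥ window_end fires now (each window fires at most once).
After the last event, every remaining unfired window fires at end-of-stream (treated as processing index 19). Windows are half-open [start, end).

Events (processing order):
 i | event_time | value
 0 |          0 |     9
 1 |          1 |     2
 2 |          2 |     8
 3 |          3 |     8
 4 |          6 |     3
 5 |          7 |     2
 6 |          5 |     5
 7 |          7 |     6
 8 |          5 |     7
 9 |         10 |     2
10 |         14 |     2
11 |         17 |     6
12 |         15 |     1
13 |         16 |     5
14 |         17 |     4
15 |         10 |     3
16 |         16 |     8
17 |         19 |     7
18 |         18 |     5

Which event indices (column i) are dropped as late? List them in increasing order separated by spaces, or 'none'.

i=0 t=0 v=9: → [0,2); WM=-3
i=1 t=1 v=2: → [0,3); WM=-2
i=2 t=2 v=8: → [0,4); WM=-1
i=3 t=3 v=8: → [0,5); WM=0
i=4 t=6 v=3: → [6,8); WM=3
i=5 t=7 v=2: → [6,9); WM=4
i=6 t=5 v=5: → [5,9); WM=4
i=7 t=7 v=6: → [5,9); WM=4
i=8 t=5 v=7: → [5,9); WM=4
i=9 t=10 v=2: → [10,12); WM=7
i=10 t=14 v=2: → [14,16); WM=11
i=11 t=17 v=6: → [17,19); WM=14
i=12 t=15 v=1: → [14,17); WM=14
i=13 t=16 v=5: → [14,19); WM=14
i=14 t=17 v=4: → [14,19); WM=14
i=15 t=10 v=3: DROP (t<14-2); WM=14
i=16 t=16 v=8: → [14,19); WM=14
i=17 t=19 v=7: → [19,21); WM=16
i=18 t=18 v=5: → [14,21); WM=16

15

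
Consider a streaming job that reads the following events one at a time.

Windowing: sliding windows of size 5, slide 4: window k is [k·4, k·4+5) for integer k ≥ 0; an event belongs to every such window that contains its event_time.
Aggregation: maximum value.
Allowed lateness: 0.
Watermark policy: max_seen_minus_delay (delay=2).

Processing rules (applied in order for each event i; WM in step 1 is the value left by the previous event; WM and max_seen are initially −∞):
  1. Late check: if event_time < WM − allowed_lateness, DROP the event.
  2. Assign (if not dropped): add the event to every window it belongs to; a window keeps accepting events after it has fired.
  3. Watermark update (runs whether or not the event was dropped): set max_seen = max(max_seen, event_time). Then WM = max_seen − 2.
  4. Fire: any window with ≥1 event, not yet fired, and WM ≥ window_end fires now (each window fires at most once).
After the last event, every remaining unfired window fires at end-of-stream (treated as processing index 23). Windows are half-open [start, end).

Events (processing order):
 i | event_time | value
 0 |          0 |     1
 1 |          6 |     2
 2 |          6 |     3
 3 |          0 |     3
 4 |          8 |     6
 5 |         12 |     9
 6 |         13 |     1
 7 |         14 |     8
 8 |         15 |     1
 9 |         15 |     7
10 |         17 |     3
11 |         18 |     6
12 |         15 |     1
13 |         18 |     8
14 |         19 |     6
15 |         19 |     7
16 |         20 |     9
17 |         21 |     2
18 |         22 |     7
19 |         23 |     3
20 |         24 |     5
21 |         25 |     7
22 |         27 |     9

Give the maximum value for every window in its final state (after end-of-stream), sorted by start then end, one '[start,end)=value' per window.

[0,5)=1 [4,9)=6 [8,13)=9 [12,17)=9 [16,21)=9 [20,25)=9 [24,29)=9

i=0 t=0 v=1: → [0,5); WM=-2
i=1 t=6 v=2: → [4,9); WM=4
i=2 t=6 v=3: → [4,9); WM=4
i=3 t=0 v=3: DROP (t<4-0); WM=4
i=4 t=8 v=6: → [8,13),[4,9); WM=6; [0,5) fires=1
i=5 t=12 v=9: → [12,17),[8,13); WM=10; [4,9) fires=6
i=6 t=13 v=1: → [12,17); WM=11
i=7 t=14 v=8: → [12,17); WM=12
i=8 t=15 v=1: → [12,17); WM=13; [8,13) fires=9
i=9 t=15 v=7: → [12,17); WM=13
i=10 t=17 v=3: → [16,21); WM=15
i=11 t=18 v=6: → [16,21); WM=16
i=12 t=15 v=1: DROP (t<16-0); WM=16
i=13 t=18 v=8: → [16,21); WM=16
i=14 t=19 v=6: → [16,21); WM=17; [12,17) fires=9
i=15 t=19 v=7: → [16,21); WM=17
i=16 t=20 v=9: → [20,25),[16,21); WM=18
i=17 t=21 v=2: → [20,25); WM=19
i=18 t=22 v=7: → [20,25); WM=20
i=19 t=23 v=3: → [20,25); WM=21; [16,21) fires=9
i=20 t=24 v=5: → [24,29),[20,25); WM=22
i=21 t=25 v=7: → [24,29); WM=23
i=22 t=27 v=9: → [24,29); WM=25; [20,25) fires=9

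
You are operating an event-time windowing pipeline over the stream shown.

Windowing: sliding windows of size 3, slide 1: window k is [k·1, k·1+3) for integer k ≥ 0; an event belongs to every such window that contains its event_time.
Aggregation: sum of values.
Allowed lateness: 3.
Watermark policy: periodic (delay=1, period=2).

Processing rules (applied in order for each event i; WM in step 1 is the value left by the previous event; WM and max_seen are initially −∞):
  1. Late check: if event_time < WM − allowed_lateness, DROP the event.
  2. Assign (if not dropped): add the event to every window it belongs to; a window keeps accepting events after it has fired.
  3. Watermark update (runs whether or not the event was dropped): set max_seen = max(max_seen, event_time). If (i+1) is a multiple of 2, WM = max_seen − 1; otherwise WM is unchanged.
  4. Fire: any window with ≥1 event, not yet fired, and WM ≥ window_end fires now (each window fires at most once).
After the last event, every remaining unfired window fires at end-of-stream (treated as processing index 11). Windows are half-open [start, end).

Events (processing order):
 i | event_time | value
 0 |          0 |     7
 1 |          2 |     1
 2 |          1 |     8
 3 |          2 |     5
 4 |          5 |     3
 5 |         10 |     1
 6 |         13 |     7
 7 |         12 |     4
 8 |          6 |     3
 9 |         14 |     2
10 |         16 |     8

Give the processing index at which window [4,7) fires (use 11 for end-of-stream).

5

i=0 t=0 v=7: → [0,3); WM=−∞
i=1 t=2 v=1: → [2,5),[1,4),[0,3); WM=1
i=2 t=1 v=8: → [1,4),[0,3); WM=1
i=3 t=2 v=5: → [2,5),[1,4),[0,3); WM=1
i=4 t=5 v=3: → [5,8),[4,7),[3,6); WM=1
i=5 t=10 v=1: → [10,13),[9,12),[8,11); WM=9; [0,3) fires=21 [1,4) fires=14 [2,5) fires=6 [3,6) fires=3 [4,7) fires=3 [5,8) fires=3
i=6 t=13 v=7: → [13,16),[12,15),[11,14); WM=9
i=7 t=12 v=4: → [12,15),[11,14),[10,13); WM=12; [8,11) fires=1 [9,12) fires=1
i=8 t=6 v=3: DROP (t<12-3); WM=12
i=9 t=14 v=2: → [14,17),[13,16),[12,15); WM=13; [10,13) fires=5
i=10 t=16 v=8: → [16,19),[15,18),[14,17); WM=13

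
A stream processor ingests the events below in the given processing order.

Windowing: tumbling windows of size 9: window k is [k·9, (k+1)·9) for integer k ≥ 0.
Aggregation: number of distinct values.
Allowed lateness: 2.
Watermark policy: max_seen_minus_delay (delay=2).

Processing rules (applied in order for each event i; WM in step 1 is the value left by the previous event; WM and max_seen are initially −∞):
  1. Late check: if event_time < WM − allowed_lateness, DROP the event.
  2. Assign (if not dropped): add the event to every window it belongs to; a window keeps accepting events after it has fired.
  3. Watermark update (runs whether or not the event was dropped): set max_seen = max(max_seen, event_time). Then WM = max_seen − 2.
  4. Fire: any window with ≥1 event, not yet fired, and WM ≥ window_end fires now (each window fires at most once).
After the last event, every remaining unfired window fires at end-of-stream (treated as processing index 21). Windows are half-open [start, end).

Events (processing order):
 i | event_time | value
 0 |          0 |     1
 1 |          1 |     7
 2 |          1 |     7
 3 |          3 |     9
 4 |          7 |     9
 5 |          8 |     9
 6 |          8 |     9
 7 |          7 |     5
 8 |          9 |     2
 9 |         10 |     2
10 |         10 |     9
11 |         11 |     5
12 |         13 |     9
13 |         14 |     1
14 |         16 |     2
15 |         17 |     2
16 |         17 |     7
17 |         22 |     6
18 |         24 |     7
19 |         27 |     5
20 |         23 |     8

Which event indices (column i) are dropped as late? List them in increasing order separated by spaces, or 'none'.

none

i=0 t=0 v=1: → [0,9); WM=-2
i=1 t=1 v=7: → [0,9); WM=-1
i=2 t=1 v=7: → [0,9); WM=-1
i=3 t=3 v=9: → [0,9); WM=1
i=4 t=7 v=9: → [0,9); WM=5
i=5 t=8 v=9: → [0,9); WM=6
i=6 t=8 v=9: → [0,9); WM=6
i=7 t=7 v=5: → [0,9); WM=6
i=8 t=9 v=2: → [9,18); WM=7
i=9 t=10 v=2: → [9,18); WM=8
i=10 t=10 v=9: → [9,18); WM=8
i=11 t=11 v=5: → [9,18); WM=9; [0,9) fires=4
i=12 t=13 v=9: → [9,18); WM=11
i=13 t=14 v=1: → [9,18); WM=12
i=14 t=16 v=2: → [9,18); WM=14
i=15 t=17 v=2: → [9,18); WM=15
i=16 t=17 v=7: → [9,18); WM=15
i=17 t=22 v=6: → [18,27); WM=20; [9,18) fires=5
i=18 t=24 v=7: → [18,27); WM=22
i=19 t=27 v=5: → [27,36); WM=25
i=20 t=23 v=8: → [18,27); WM=25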